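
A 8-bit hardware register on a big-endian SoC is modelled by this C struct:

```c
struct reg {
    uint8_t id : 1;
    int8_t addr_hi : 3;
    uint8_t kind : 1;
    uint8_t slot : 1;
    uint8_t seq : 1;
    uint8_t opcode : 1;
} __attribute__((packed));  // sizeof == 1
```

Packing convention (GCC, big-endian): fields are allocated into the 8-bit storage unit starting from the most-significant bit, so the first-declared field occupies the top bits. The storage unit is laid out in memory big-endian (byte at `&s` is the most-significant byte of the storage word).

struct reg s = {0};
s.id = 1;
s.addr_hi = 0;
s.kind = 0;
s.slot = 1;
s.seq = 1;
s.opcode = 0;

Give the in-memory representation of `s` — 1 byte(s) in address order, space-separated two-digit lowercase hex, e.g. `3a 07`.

id:1 = 1 → 0x1 << 7 → word 0x80
addr_hi:3 = 0 → 0x0 << 4 → word 0x80
kind:1 = 0 → 0x0 << 3 → word 0x80
slot:1 = 1 → 0x1 << 2 → word 0x84
seq:1 = 1 → 0x1 << 1 → word 0x86
opcode:1 = 0 → 0x0 << 0 → word 0x86
word = 0x86 → big-endian bytes:
  [0]=0x86

86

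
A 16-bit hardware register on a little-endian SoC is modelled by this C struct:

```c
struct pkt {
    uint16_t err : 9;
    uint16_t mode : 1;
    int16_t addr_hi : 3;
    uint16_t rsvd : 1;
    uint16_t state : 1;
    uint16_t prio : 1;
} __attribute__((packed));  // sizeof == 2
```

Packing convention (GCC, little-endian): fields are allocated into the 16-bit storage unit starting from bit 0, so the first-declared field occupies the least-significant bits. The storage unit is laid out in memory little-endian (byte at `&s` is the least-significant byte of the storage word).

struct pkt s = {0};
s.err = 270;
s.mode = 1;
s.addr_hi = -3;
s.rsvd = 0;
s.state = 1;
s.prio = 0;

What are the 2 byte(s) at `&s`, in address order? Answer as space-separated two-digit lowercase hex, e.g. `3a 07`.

0e 57

err (9b) val=270 bits=0x10e at bit 0: 0x010e
mode (1b) val=1 bits=0x1 at bit 9: 0x030e
addr_hi (3b) val=-3 bits=0x5 at bit 10: 0x170e
rsvd (1b) val=0 bits=0x0 at bit 13: 0x170e
state (1b) val=1 bits=0x1 at bit 14: 0x570e
prio (1b) val=0 bits=0x0 at bit 15: 0x570e
word = 0x570e → little-endian bytes:
  [0]=0x0e  [1]=0x57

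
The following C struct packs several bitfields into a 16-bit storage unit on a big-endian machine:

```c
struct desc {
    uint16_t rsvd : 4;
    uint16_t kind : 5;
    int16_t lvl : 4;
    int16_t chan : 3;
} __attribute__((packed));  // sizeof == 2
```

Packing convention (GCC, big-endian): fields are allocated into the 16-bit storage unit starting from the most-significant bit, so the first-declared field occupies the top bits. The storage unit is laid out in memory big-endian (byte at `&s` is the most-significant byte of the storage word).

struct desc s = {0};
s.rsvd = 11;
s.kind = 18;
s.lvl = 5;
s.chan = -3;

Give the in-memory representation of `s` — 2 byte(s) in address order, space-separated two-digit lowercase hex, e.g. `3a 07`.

b9 2d

rsvd:4 = 11 → 0xb << 12 → word 0xb000
kind:5 = 18 → 0x12 << 7 → word 0xb900
lvl:4 = 5 → 0x5 << 3 → word 0xb928
chan:3 = -3 → 0x5 << 0 → word 0xb92d
word = 0xb92d → big-endian bytes:
  [0]=0xb9  [1]=0x2d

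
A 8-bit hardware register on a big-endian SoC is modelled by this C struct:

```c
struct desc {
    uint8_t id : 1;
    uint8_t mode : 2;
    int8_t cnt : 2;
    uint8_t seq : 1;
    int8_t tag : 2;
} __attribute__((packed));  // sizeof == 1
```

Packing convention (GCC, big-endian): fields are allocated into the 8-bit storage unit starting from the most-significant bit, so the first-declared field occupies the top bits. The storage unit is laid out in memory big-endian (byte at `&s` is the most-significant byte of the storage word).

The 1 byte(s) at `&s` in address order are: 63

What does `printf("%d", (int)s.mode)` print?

[0]=0x63 (big-endian) → word 0x63
id:1 @ bit 7 → (0x63>>7)&0x1 = 0x0
mode:2 @ bit 5 → (0x63>>5)&0x3 = 0x3  ←
cnt:2 @ bit 3 → (0x63>>3)&0x3 = 0x0
seq:1 @ bit 2 → (0x63>>2)&0x1 = 0x0
tag:2 @ bit 0 → (0x63>>0)&0x3 = 0x3

3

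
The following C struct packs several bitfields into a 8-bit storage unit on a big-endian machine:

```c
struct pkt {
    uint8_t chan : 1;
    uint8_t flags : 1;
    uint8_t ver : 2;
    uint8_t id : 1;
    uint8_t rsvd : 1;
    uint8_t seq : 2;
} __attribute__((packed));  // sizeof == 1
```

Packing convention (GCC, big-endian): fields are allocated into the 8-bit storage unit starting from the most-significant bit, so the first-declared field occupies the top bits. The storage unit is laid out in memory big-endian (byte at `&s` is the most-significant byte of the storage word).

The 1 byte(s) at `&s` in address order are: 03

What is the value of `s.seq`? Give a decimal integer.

3

[0]=0x03 (big-endian) → word 0x03
chan:1 @ bit 7 → (0x03>>7)&0x1 = 0x0
flags:1 @ bit 6 → (0x03>>6)&0x1 = 0x0
ver:2 @ bit 4 → (0x03>>4)&0x3 = 0x0
id:1 @ bit 3 → (0x03>>3)&0x1 = 0x0
rsvd:1 @ bit 2 → (0x03>>2)&0x1 = 0x0
seq:2 @ bit 0 → (0x03>>0)&0x3 = 0x3  ←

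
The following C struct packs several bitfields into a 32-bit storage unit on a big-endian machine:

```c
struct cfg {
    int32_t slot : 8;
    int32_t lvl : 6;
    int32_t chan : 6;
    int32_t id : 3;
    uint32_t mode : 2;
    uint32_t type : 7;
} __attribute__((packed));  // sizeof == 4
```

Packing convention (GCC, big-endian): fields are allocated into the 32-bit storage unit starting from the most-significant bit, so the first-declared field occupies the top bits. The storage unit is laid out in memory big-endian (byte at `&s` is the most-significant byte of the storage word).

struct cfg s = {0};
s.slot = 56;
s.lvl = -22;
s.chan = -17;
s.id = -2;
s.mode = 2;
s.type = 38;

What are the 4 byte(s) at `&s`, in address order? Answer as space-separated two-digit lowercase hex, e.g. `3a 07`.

38 aa fd 26

slot:8 = 56 → 0x38 << 24 → word 0x38000000
lvl:6 = -22 → 0x2a << 18 → word 0x38a80000
chan:6 = -17 → 0x2f << 12 → word 0x38aaf000
id:3 = -2 → 0x6 << 9 → word 0x38aafc00
mode:2 = 2 → 0x2 << 7 → word 0x38aafd00
type:7 = 38 → 0x26 << 0 → word 0x38aafd26
word = 0x38aafd26 → big-endian bytes:
  [0]=0x38  [1]=0xaa  [2]=0xfd  [3]=0x26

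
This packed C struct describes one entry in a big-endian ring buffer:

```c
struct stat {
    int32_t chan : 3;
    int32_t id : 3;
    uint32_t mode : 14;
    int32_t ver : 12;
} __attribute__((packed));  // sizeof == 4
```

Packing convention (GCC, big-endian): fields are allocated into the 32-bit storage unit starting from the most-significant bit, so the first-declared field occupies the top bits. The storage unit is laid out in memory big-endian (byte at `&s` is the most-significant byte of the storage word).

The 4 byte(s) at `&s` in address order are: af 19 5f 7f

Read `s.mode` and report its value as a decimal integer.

12693

[0]=0xaf [1]=0x19 [2]=0x5f [3]=0x7f (big-endian) → word 0xaf195f7f
chan [29+:3] = (word>>29) & 0x7 = 5
id [26+:3] = (word>>26) & 0x7 = 3
mode [12+:14] = (word>>12) & 0x3fff = 12693  ←
ver [0+:12] = (word>>0) & 0xfff = 3967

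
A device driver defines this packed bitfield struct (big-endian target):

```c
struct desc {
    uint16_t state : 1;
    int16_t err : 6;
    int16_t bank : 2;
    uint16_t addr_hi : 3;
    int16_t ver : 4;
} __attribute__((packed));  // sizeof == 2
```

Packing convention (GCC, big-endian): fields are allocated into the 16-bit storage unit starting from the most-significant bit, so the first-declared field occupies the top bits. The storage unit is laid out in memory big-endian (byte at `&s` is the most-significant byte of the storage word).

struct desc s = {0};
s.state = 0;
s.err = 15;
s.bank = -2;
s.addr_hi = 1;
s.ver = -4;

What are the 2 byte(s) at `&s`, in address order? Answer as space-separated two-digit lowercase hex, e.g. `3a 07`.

1f 1c

state:1 = 0 → 0x0 << 15 → word 0x0000
err:6 = 15 → 0xf << 9 → word 0x1e00
bank:2 = -2 → 0x2 << 7 → word 0x1f00
addr_hi:3 = 1 → 0x1 << 4 → word 0x1f10
ver:4 = -4 → 0xc << 0 → word 0x1f1c
word = 0x1f1c → big-endian bytes:
  [0]=0x1f  [1]=0x1c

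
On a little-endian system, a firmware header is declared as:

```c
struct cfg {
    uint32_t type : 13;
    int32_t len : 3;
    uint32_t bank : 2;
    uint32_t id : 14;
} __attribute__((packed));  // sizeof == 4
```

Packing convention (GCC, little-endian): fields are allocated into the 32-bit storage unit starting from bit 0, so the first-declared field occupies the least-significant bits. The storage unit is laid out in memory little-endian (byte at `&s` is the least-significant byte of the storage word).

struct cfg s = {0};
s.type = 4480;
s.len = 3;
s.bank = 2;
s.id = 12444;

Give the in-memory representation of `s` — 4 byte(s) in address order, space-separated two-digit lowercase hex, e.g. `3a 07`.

80 71 72 c2

type:13 = 4480 → 0x1180 << 0 → word 0x00001180
len:3 = 3 → 0x3 << 13 → word 0x00007180
bank:2 = 2 → 0x2 << 16 → word 0x00027180
id:14 = 12444 → 0x309c << 18 → word 0xc2727180
word = 0xc2727180 → little-endian bytes:
  [0]=0x80  [1]=0x71  [2]=0x72  [3]=0xc2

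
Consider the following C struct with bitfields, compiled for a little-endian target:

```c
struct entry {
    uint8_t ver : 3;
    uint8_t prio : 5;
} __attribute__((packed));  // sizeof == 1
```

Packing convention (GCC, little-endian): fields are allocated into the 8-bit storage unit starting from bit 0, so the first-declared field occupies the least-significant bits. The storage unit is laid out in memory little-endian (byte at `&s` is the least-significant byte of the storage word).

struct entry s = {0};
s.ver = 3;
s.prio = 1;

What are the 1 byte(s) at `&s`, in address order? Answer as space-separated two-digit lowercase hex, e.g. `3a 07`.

0b

ver:3 = 3 → 0x3 << 0 → word 0x03
prio:5 = 1 → 0x1 << 3 → word 0x0b
word = 0x0b → little-endian bytes:
  [0]=0x0b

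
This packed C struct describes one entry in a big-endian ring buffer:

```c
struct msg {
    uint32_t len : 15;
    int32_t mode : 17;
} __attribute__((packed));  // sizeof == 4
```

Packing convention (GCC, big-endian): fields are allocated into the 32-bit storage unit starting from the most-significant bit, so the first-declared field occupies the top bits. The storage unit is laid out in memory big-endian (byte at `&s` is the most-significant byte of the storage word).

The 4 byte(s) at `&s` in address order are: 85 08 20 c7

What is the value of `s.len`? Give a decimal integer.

[0]=0x85 [1]=0x08 [2]=0x20 [3]=0xc7 (big-endian) → word 0x850820c7
len:15 @ bit 17 → (0x850820c7>>17)&0x7fff = 0x4284  ←
mode:17 @ bit 0 → (0x850820c7>>0)&0x1ffff = 0x20c7

17028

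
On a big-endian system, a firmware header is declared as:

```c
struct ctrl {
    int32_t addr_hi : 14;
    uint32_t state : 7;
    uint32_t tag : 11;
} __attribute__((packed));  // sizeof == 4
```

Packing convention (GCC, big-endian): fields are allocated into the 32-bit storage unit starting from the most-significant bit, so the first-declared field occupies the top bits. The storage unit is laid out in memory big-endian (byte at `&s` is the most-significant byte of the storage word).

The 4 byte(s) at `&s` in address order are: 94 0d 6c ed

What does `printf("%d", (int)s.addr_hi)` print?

-6909

[0]=0x94 [1]=0x0d [2]=0x6c [3]=0xed (big-endian) → word 0x940d6ced
addr_hi:14 @ bit 18 → (0x940d6ced>>18)&0x3fff = 0x2503  ←
state:7 @ bit 11 → (0x940d6ced>>11)&0x7f = 0x2d
tag:11 @ bit 0 → (0x940d6ced>>0)&0x7ff = 0x4ed
addr_hi signed 14b, MSB=1: 9475 - 16384 = -6909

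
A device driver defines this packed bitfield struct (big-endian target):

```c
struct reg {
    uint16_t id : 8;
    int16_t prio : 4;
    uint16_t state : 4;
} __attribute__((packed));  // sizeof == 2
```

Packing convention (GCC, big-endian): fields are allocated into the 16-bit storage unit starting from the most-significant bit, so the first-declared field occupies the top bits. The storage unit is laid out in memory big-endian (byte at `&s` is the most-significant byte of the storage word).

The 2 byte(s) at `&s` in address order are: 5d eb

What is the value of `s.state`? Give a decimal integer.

11

[0]=0x5d [1]=0xeb (big-endian) → word 0x5deb
id [8+:8] = (word>>8) & 0xff = 93
prio [4+:4] = (word>>4) & 0xf = 14
state [0+:4] = (word>>0) & 0xf = 11  ←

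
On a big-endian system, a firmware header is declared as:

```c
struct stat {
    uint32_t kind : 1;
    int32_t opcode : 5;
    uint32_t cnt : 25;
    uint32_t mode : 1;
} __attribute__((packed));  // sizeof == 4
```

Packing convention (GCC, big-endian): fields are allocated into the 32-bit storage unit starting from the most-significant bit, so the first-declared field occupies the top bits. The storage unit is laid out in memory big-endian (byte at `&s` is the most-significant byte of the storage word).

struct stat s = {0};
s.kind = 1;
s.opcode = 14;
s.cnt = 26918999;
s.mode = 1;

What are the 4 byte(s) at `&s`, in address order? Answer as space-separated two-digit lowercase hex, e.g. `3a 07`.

bb 35 80 af

[31+:1] kind=1 & 0x1 = 0x1; word=0x80000000
[26+:5] opcode=14 & 0x1f = 0xe; word=0xb8000000
[1+:25] cnt=26918999 & 0x1ffffff = 0x19ac057; word=0xbb3580ae
[0+:1] mode=1 & 0x1 = 0x1; word=0xbb3580af
word = 0xbb3580af → big-endian bytes:
  [0]=0xbb  [1]=0x35  [2]=0x80  [3]=0xaf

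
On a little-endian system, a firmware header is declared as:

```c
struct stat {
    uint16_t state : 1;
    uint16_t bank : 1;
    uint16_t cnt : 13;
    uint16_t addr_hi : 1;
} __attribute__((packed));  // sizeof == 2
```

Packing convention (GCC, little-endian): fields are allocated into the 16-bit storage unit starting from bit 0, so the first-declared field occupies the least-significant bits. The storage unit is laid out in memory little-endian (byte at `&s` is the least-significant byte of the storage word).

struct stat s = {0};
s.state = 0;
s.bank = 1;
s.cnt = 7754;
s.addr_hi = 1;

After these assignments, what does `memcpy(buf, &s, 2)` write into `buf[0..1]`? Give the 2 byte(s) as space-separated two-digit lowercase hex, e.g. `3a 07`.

2a f9

[0+:1] state=0 & 0x1 = 0x0; word=0x0000
[1+:1] bank=1 & 0x1 = 0x1; word=0x0002
[2+:13] cnt=7754 & 0x1fff = 0x1e4a; word=0x792a
[15+:1] addr_hi=1 & 0x1 = 0x1; word=0xf92a
word = 0xf92a → little-endian bytes:
  [0]=0x2a  [1]=0xf9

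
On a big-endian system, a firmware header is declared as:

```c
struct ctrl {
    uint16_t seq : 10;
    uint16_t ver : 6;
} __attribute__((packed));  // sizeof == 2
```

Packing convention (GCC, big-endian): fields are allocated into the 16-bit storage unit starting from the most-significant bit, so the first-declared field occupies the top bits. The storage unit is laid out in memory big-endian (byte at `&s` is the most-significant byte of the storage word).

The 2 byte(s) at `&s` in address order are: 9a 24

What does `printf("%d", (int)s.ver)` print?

36

[0]=0x9a [1]=0x24 (big-endian) → word 0x9a24
seq [6+:10] = (word>>6) & 0x3ff = 616
ver [0+:6] = (word>>0) & 0x3f = 36  ←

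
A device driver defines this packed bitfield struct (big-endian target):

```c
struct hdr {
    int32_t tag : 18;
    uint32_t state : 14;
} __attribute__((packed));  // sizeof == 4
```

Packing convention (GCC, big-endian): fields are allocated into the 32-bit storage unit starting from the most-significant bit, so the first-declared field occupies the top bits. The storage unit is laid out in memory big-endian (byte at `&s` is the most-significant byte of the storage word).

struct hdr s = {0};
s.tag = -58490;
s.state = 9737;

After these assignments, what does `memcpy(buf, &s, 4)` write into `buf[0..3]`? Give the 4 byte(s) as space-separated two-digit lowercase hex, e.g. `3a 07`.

[14+:18] tag=-58490 & 0x3ffff = 0x31b86; word=0xc6e18000
[0+:14] state=9737 & 0x3fff = 0x2609; word=0xc6e1a609
word = 0xc6e1a609 → big-endian bytes:
  [0]=0xc6  [1]=0xe1  [2]=0xa6  [3]=0x09

c6 e1 a6 09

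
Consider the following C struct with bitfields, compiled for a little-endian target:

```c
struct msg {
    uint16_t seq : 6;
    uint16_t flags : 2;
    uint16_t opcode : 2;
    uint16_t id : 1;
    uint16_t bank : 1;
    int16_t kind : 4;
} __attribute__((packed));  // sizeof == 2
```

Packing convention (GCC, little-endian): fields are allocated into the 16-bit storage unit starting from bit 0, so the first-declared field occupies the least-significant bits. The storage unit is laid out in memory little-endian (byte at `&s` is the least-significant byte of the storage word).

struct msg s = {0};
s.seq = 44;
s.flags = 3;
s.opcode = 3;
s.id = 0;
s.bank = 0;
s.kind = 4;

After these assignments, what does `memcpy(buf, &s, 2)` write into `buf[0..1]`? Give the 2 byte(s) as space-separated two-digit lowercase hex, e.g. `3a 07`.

seq (6b) val=44 bits=0x2c at bit 0: 0x002c
flags (2b) val=3 bits=0x3 at bit 6: 0x00ec
opcode (2b) val=3 bits=0x3 at bit 8: 0x03ec
id (1b) val=0 bits=0x0 at bit 10: 0x03ec
bank (1b) val=0 bits=0x0 at bit 11: 0x03ec
kind (4b) val=4 bits=0x4 at bit 12: 0x43ec
word = 0x43ec → little-endian bytes:
  [0]=0xec  [1]=0x43

ec 43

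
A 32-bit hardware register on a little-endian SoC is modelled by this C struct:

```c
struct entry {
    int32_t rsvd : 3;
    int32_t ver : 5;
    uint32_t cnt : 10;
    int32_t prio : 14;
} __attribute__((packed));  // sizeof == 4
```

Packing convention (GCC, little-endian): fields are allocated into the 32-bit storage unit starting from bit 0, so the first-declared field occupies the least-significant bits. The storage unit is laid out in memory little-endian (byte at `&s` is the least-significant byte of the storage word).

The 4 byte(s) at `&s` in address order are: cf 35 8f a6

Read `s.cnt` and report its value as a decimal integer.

[0]=0xcf [1]=0x35 [2]=0x8f [3]=0xa6 (little-endian) → word 0xa68f35cf
rsvd [0+:3] = (word>>0) & 0x7 = 7
ver [3+:5] = (word>>3) & 0x1f = 25
cnt [8+:10] = (word>>8) & 0x3ff = 821  ←
prio [18+:14] = (word>>18) & 0x3fff = 10659

821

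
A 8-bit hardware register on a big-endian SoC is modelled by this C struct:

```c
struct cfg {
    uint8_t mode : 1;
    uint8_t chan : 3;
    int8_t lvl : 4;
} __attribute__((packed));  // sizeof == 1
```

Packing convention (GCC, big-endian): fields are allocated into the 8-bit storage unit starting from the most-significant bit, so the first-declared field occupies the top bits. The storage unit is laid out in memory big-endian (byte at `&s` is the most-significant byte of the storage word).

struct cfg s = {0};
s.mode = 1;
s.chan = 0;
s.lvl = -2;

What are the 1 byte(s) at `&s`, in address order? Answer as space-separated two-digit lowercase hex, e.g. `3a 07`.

8e

[7+:1] mode=1 & 0x1 = 0x1; word=0x80
[4+:3] chan=0 & 0x7 = 0x0; word=0x80
[0+:4] lvl=-2 & 0xf = 0xe; word=0x8e
word = 0x8e → big-endian bytes:
  [0]=0x8e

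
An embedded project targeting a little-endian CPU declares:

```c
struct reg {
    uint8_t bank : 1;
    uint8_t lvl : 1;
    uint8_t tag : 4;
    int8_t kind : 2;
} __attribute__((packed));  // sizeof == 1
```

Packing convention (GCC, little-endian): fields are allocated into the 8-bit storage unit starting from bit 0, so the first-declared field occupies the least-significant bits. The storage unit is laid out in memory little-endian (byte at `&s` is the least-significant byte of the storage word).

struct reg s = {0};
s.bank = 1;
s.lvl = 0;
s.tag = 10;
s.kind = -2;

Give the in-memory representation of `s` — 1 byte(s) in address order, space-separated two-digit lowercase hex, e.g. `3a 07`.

a9

bank:1 = 1 → 0x1 << 0 → word 0x01
lvl:1 = 0 → 0x0 << 1 → word 0x01
tag:4 = 10 → 0xa << 2 → word 0x29
kind:2 = -2 → 0x2 << 6 → word 0xa9
word = 0xa9 → little-endian bytes:
  [0]=0xa9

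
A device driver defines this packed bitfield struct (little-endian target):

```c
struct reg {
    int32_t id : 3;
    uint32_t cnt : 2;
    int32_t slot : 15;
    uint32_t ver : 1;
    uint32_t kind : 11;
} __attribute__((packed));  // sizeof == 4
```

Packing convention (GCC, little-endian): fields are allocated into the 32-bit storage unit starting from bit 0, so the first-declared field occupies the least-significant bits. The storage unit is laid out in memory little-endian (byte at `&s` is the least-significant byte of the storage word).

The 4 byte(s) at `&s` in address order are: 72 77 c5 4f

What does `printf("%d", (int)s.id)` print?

2

[0]=0x72 [1]=0x77 [2]=0xc5 [3]=0x4f (little-endian) → word 0x4fc57772
id [0+:3] = (word>>0) & 0x7 = 2  ←
cnt [3+:2] = (word>>3) & 0x3 = 2
slot [5+:15] = (word>>5) & 0x7fff = 11195
ver [20+:1] = (word>>20) & 0x1 = 0
kind [21+:11] = (word>>21) & 0x7ff = 638
id signed 3b, MSB=0: value = 2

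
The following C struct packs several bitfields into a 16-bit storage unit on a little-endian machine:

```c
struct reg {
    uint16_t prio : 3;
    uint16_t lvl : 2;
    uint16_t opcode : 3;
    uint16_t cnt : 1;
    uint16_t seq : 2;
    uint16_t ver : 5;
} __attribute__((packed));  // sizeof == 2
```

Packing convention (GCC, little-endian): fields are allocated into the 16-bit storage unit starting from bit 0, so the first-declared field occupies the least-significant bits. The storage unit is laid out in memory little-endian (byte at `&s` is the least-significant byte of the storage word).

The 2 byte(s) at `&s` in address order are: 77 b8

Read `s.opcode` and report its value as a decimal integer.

3

[0]=0x77 [1]=0xb8 (little-endian) → word 0xb877
prio [0+:3] = (word>>0) & 0x7 = 7
lvl [3+:2] = (word>>3) & 0x3 = 2
opcode [5+:3] = (word>>5) & 0x7 = 3  ←
cnt [8+:1] = (word>>8) & 0x1 = 0
seq [9+:2] = (word>>9) & 0x3 = 0
ver [11+:5] = (word>>11) & 0x1f = 23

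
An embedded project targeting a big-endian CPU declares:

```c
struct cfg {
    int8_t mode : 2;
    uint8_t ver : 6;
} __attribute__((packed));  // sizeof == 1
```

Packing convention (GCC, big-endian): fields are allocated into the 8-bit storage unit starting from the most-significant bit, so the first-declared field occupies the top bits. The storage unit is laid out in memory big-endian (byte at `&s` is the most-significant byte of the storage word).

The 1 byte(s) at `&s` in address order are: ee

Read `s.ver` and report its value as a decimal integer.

[0]=0xee (big-endian) → word 0xee
mode [6+:2] = (word>>6) & 0x3 = 3
ver [0+:6] = (word>>0) & 0x3f = 46  ←

46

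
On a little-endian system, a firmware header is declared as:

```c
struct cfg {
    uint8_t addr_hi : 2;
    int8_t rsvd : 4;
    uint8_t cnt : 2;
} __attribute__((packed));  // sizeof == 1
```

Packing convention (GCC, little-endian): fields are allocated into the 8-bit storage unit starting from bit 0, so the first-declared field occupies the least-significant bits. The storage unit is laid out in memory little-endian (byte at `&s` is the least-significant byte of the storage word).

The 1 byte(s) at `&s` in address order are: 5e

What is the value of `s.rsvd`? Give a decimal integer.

7

[0]=0x5e (little-endian) → word 0x5e
addr_hi [0+:2] = (word>>0) & 0x3 = 2
rsvd [2+:4] = (word>>2) & 0xf = 7  ←
cnt [6+:2] = (word>>6) & 0x3 = 1
rsvd signed 4b, MSB=0: value = 7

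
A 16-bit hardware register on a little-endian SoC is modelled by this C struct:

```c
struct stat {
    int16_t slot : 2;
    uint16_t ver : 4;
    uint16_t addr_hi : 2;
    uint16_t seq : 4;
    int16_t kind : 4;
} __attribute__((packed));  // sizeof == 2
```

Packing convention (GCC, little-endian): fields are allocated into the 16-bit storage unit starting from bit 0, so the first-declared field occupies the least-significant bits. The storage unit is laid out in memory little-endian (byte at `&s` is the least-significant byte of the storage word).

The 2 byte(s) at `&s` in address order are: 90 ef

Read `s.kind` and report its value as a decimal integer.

-2

[0]=0x90 [1]=0xef (little-endian) → word 0xef90
slot [0+:2] = (word>>0) & 0x3 = 0
ver [2+:4] = (word>>2) & 0xf = 4
addr_hi [6+:2] = (word>>6) & 0x3 = 2
seq [8+:4] = (word>>8) & 0xf = 15
kind [12+:4] = (word>>12) & 0xf = 14  ←
kind signed 4b, MSB=1: 14 - 16 = -2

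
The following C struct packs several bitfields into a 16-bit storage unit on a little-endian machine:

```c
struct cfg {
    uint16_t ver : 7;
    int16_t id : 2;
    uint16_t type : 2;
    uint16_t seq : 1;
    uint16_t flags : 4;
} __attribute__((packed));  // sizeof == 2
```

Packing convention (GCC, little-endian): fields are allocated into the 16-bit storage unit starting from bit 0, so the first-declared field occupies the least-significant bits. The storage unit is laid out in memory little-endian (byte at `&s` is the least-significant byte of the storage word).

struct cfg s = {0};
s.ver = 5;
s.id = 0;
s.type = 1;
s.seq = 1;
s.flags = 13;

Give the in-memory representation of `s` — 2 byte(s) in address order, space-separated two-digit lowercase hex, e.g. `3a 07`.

[0+:7] ver=5 & 0x7f = 0x5; word=0x0005
[7+:2] id=0 & 0x3 = 0x0; word=0x0005
[9+:2] type=1 & 0x3 = 0x1; word=0x0205
[11+:1] seq=1 & 0x1 = 0x1; word=0x0a05
[12+:4] flags=13 & 0xf = 0xd; word=0xda05
word = 0xda05 → little-endian bytes:
  [0]=0x05  [1]=0xda

05 da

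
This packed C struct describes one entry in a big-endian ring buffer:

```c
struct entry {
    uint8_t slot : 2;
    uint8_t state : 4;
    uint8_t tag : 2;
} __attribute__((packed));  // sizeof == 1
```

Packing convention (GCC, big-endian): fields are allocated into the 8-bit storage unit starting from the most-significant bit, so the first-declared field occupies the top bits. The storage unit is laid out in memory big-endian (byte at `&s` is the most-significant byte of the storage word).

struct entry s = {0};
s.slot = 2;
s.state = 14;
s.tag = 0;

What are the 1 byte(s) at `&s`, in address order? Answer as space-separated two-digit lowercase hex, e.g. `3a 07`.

b8

[6+:2] slot=2 & 0x3 = 0x2; word=0x80
[2+:4] state=14 & 0xf = 0xe; word=0xb8
[0+:2] tag=0 & 0x3 = 0x0; word=0xb8
word = 0xb8 → big-endian bytes:
  [0]=0xb8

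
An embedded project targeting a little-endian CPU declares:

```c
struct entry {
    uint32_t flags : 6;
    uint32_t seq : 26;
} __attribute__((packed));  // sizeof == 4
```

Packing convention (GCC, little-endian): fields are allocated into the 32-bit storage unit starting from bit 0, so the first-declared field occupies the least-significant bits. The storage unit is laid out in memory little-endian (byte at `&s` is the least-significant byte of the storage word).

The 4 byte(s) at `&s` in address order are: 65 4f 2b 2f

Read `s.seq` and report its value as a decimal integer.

12365117

[0]=0x65 [1]=0x4f [2]=0x2b [3]=0x2f (little-endian) → word 0x2f2b4f65
flags:6 @ bit 0 → (0x2f2b4f65>>0)&0x3f = 0x25
seq:26 @ bit 6 → (0x2f2b4f65>>6)&0x3ffffff = 0xbcad3d  ←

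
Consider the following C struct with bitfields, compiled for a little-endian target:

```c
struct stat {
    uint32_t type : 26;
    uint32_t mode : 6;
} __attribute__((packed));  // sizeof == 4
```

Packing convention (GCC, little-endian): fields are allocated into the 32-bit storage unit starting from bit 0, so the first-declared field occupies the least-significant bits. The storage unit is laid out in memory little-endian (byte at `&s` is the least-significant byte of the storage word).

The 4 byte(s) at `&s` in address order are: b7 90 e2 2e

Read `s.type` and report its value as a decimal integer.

48402615

[0]=0xb7 [1]=0x90 [2]=0xe2 [3]=0x2e (little-endian) → word 0x2ee290b7
type [0+:26] = (word>>0) & 0x3ffffff = 48402615  ←
mode [26+:6] = (word>>26) & 0x3f = 11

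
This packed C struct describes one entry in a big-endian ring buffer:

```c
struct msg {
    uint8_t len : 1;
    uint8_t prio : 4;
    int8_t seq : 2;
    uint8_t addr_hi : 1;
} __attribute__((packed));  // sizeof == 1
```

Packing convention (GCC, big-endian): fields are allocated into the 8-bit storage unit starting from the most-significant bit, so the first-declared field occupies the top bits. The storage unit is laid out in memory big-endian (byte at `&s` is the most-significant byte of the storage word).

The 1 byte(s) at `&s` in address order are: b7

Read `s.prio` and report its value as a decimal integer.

6

[0]=0xb7 (big-endian) → word 0xb7
len:1 @ bit 7 → (0xb7>>7)&0x1 = 0x1
prio:4 @ bit 3 → (0xb7>>3)&0xf = 0x6  ←
seq:2 @ bit 1 → (0xb7>>1)&0x3 = 0x3
addr_hi:1 @ bit 0 → (0xb7>>0)&0x1 = 0x1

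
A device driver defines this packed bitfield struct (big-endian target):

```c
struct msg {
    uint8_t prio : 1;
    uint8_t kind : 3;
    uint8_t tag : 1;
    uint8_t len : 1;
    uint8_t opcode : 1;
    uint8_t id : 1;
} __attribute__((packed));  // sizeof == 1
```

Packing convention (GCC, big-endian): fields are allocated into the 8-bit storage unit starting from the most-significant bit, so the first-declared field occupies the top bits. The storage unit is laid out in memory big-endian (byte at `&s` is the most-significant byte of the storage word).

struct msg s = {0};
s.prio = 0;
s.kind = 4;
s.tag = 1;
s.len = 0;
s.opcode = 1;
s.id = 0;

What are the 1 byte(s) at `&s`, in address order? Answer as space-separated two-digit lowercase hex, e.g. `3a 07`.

4a

prio:1 = 0 → 0x0 << 7 → word 0x00
kind:3 = 4 → 0x4 << 4 → word 0x40
tag:1 = 1 → 0x1 << 3 → word 0x48
len:1 = 0 → 0x0 << 2 → word 0x48
opcode:1 = 1 → 0x1 << 1 → word 0x4a
id:1 = 0 → 0x0 << 0 → word 0x4a
word = 0x4a → big-endian bytes:
  [0]=0x4a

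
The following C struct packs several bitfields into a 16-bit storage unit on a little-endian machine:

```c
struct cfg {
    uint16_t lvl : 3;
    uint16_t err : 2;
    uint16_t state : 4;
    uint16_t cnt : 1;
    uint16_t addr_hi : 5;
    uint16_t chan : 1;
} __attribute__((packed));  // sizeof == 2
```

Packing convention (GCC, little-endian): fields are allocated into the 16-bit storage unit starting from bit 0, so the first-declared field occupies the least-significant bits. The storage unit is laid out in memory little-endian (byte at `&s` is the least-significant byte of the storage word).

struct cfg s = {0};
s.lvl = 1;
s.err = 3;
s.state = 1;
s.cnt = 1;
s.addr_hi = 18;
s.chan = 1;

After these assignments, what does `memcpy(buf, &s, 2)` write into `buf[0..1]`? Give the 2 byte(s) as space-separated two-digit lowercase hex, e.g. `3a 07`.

39 ca

[0+:3] lvl=1 & 0x7 = 0x1; word=0x0001
[3+:2] err=3 & 0x3 = 0x3; word=0x0019
[5+:4] state=1 & 0xf = 0x1; word=0x0039
[9+:1] cnt=1 & 0x1 = 0x1; word=0x0239
[10+:5] addr_hi=18 & 0x1f = 0x12; word=0x4a39
[15+:1] chan=1 & 0x1 = 0x1; word=0xca39
word = 0xca39 → little-endian bytes:
  [0]=0x39  [1]=0xca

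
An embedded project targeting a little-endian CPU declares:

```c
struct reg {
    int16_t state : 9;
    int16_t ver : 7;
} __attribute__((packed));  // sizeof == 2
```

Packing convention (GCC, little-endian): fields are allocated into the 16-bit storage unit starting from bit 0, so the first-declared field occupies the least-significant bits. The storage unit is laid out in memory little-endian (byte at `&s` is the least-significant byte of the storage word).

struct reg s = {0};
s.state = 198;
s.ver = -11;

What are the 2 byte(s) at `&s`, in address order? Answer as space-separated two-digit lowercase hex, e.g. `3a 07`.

state (9b) val=198 bits=0xc6 at bit 0: 0x00c6
ver (7b) val=-11 bits=0x75 at bit 9: 0xeac6
word = 0xeac6 → little-endian bytes:
  [0]=0xc6  [1]=0xea

c6 ea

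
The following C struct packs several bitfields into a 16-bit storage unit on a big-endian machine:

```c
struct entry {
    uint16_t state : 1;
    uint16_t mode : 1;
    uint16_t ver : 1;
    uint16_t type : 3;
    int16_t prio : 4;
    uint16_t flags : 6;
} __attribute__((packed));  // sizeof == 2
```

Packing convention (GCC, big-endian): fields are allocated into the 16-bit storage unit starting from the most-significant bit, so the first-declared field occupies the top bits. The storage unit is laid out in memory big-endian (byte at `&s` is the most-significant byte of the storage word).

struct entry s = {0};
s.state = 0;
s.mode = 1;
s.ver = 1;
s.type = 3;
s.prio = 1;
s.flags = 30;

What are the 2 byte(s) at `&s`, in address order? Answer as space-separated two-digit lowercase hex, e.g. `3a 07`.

state:1 = 0 → 0x0 << 15 → word 0x0000
mode:1 = 1 → 0x1 << 14 → word 0x4000
ver:1 = 1 → 0x1 << 13 → word 0x6000
type:3 = 3 → 0x3 << 10 → word 0x6c00
prio:4 = 1 → 0x1 << 6 → word 0x6c40
flags:6 = 30 → 0x1e << 0 → word 0x6c5e
word = 0x6c5e → big-endian bytes:
  [0]=0x6c  [1]=0x5e

6c 5e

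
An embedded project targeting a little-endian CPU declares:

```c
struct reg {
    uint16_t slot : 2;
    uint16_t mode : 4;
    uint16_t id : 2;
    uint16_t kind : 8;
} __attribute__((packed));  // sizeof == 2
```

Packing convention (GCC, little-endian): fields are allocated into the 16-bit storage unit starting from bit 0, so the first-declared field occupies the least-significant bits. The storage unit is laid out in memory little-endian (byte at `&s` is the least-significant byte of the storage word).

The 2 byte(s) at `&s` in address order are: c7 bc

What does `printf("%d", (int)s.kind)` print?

[0]=0xc7 [1]=0xbc (little-endian) → word 0xbcc7
slot:2 @ bit 0 → (0xbcc7>>0)&0x3 = 0x3
mode:4 @ bit 2 → (0xbcc7>>2)&0xf = 0x1
id:2 @ bit 6 → (0xbcc7>>6)&0x3 = 0x3
kind:8 @ bit 8 → (0xbcc7>>8)&0xff = 0xbc  ←

188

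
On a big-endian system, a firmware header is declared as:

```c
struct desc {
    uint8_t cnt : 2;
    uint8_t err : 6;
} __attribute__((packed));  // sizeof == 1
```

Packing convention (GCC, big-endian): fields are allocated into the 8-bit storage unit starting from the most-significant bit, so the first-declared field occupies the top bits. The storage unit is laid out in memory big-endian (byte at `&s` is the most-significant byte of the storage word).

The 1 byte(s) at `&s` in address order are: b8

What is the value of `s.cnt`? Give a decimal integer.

[0]=0xb8 (big-endian) → word 0xb8
cnt:2 @ bit 6 → (0xb8>>6)&0x3 = 0x2  ←
err:6 @ bit 0 → (0xb8>>0)&0x3f = 0x38

2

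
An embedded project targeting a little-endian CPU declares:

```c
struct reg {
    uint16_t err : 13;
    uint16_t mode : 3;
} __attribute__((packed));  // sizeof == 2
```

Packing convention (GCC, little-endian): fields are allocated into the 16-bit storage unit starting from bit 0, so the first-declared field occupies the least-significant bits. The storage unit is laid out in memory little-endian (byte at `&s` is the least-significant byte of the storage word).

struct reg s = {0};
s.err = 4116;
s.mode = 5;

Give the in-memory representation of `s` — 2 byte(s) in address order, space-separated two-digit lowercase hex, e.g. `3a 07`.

[0+:13] err=4116 & 0x1fff = 0x1014; word=0x1014
[13+:3] mode=5 & 0x7 = 0x5; word=0xb014
word = 0xb014 → little-endian bytes:
  [0]=0x14  [1]=0xb0

14 b0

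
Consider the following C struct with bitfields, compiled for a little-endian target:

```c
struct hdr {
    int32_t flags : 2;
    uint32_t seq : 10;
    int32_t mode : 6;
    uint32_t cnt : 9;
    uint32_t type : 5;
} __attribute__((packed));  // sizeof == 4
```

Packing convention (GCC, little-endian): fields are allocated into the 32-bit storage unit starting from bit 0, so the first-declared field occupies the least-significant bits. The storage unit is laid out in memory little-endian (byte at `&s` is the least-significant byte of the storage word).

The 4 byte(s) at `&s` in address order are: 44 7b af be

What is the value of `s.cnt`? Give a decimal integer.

427

[0]=0x44 [1]=0x7b [2]=0xaf [3]=0xbe (little-endian) → word 0xbeaf7b44
flags:2 @ bit 0 → (0xbeaf7b44>>0)&0x3 = 0x0
seq:10 @ bit 2 → (0xbeaf7b44>>2)&0x3ff = 0x2d1
mode:6 @ bit 12 → (0xbeaf7b44>>12)&0x3f = 0x37
cnt:9 @ bit 18 → (0xbeaf7b44>>18)&0x1ff = 0x1ab  ←
type:5 @ bit 27 → (0xbeaf7b44>>27)&0x1f = 0x17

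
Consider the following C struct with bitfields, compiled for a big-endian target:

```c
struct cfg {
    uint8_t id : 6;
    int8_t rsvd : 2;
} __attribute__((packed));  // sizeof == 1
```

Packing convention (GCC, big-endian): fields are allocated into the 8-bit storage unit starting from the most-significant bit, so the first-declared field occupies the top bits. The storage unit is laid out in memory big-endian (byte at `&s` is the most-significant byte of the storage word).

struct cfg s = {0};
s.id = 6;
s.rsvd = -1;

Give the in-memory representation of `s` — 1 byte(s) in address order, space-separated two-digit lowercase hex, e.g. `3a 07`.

1b

id (6b) val=6 bits=0x6 at bit 2: 0x18
rsvd (2b) val=-1 bits=0x3 at bit 0: 0x1b
word = 0x1b → big-endian bytes:
  [0]=0x1b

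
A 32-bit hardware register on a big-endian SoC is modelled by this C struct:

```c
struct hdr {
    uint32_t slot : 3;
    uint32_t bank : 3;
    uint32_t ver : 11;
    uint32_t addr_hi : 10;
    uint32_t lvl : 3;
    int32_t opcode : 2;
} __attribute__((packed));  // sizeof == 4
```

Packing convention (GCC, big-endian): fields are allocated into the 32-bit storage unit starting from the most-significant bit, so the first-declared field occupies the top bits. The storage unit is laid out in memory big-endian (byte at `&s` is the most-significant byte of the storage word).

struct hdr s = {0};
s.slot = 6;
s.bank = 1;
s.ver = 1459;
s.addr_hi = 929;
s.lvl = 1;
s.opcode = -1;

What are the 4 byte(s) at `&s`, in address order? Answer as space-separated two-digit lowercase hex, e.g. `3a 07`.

c6 d9 f4 27

[29+:3] slot=6 & 0x7 = 0x6; word=0xc0000000
[26+:3] bank=1 & 0x7 = 0x1; word=0xc4000000
[15+:11] ver=1459 & 0x7ff = 0x5b3; word=0xc6d98000
[5+:10] addr_hi=929 & 0x3ff = 0x3a1; word=0xc6d9f420
[2+:3] lvl=1 & 0x7 = 0x1; word=0xc6d9f424
[0+:2] opcode=-1 & 0x3 = 0x3; word=0xc6d9f427
word = 0xc6d9f427 → big-endian bytes:
  [0]=0xc6  [1]=0xd9  [2]=0xf4  [3]=0x27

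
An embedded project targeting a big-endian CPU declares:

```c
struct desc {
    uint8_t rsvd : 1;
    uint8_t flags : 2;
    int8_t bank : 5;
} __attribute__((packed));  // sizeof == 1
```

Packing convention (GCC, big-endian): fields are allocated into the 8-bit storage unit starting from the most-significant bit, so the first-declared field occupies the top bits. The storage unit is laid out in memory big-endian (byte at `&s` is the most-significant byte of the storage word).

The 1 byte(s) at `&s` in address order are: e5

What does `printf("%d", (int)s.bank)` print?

5

[0]=0xe5 (big-endian) → word 0xe5
rsvd:1 @ bit 7 → (0xe5>>7)&0x1 = 0x1
flags:2 @ bit 5 → (0xe5>>5)&0x3 = 0x3
bank:5 @ bit 0 → (0xe5>>0)&0x1f = 0x5  ←
bank signed 5b, MSB=0: value = 5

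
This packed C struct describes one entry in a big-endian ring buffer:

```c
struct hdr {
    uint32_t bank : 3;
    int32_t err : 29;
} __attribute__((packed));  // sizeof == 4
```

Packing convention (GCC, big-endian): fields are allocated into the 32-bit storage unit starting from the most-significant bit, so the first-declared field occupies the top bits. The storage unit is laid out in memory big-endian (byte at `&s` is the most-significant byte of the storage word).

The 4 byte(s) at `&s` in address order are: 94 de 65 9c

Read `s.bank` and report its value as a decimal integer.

[0]=0x94 [1]=0xde [2]=0x65 [3]=0x9c (big-endian) → word 0x94de659c
bank [29+:3] = (word>>29) & 0x7 = 4  ←
err [0+:29] = (word>>0) & 0x1fffffff = 350119324

4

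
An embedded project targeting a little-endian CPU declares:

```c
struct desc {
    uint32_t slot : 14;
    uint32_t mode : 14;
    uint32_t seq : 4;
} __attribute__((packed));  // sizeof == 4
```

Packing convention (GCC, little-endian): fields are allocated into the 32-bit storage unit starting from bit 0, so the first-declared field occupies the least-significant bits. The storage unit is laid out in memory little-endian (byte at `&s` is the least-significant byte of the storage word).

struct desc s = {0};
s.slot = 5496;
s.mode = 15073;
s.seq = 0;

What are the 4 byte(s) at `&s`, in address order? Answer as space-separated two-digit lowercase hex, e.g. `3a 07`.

[0+:14] slot=5496 & 0x3fff = 0x1578; word=0x00001578
[14+:14] mode=15073 & 0x3fff = 0x3ae1; word=0x0eb85578
[28+:4] seq=0 & 0xf = 0x0; word=0x0eb85578
word = 0x0eb85578 → little-endian bytes:
  [0]=0x78  [1]=0x55  [2]=0xb8  [3]=0x0e

78 55 b8 0e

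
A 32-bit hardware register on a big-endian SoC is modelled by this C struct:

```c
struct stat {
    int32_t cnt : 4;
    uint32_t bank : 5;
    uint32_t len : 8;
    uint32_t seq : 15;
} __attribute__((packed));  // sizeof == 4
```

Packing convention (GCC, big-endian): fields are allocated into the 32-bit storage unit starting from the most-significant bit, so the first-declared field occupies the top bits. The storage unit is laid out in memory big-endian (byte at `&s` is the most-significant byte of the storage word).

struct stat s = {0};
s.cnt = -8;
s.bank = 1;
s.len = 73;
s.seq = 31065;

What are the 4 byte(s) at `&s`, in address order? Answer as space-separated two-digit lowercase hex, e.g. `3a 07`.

80 a4 f9 59

cnt:4 = -8 → 0x8 << 28 → word 0x80000000
bank:5 = 1 → 0x1 << 23 → word 0x80800000
len:8 = 73 → 0x49 << 15 → word 0x80a48000
seq:15 = 31065 → 0x7959 << 0 → word 0x80a4f959
word = 0x80a4f959 → big-endian bytes:
  [0]=0x80  [1]=0xa4  [2]=0xf9  [3]=0x59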